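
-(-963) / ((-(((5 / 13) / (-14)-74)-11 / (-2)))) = 87633 / 6236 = 14.05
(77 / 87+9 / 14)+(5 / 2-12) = -4855 / 609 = -7.97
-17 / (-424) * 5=85 / 424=0.20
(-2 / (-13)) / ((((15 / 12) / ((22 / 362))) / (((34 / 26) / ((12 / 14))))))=5236 / 458835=0.01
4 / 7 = 0.57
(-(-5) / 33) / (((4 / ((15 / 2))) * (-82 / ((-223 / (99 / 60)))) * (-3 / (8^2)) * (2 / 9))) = -223000 / 4961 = -44.95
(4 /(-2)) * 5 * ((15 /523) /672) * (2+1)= -75 /58576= -0.00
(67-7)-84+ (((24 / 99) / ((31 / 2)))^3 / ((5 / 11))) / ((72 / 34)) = -105113355352 / 4379723865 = -24.00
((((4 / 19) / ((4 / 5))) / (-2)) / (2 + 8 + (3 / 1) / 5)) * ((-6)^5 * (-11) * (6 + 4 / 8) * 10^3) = -6949800000 / 1007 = -6901489.57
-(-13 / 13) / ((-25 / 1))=-1 / 25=-0.04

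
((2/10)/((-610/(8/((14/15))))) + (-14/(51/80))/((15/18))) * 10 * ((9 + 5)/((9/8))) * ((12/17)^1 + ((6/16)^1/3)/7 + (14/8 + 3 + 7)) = -45437645000/1110627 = -40911.71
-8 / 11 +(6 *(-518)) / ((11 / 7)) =-1978.55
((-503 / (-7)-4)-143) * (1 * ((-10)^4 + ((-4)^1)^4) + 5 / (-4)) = -10787997 / 14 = -770571.21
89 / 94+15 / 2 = 397 / 47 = 8.45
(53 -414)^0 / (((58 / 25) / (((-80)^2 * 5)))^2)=160000000000 / 841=190249702.73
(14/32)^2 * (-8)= -49/32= -1.53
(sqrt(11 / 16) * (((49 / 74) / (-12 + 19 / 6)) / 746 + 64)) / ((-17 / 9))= -842632533 * sqrt(11) / 99477608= -28.09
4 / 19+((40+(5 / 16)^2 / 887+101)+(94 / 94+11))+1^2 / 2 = 663164251 / 4314368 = 153.71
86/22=43/11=3.91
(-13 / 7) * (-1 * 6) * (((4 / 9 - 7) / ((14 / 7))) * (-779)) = 597493 / 21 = 28452.05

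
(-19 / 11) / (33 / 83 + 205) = -1577 / 187528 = -0.01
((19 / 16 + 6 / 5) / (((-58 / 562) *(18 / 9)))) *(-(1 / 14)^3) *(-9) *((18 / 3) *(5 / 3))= -483039 / 1273216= -0.38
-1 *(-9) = 9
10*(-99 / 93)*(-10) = 3300 / 31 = 106.45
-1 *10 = -10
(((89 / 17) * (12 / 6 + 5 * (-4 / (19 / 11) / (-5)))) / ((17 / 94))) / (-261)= -686012 / 1433151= -0.48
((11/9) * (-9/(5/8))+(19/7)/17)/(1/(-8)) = 83016/595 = 139.52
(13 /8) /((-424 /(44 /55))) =-13 /4240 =-0.00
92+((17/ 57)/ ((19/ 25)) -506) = -447937/ 1083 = -413.61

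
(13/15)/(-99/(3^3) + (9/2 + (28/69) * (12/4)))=598/1415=0.42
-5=-5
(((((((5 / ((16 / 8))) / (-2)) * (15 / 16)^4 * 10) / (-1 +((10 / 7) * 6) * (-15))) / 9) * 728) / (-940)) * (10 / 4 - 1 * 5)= 89578125 / 5587468288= 0.02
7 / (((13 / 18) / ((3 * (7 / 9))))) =294 / 13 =22.62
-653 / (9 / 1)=-653 / 9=-72.56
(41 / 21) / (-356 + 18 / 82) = -1681 / 306327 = -0.01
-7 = -7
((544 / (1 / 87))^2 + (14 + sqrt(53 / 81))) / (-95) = -2239939598 / 95 - sqrt(53) / 855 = -23578311.57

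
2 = 2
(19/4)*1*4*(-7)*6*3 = -2394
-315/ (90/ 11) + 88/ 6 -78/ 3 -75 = -749/ 6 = -124.83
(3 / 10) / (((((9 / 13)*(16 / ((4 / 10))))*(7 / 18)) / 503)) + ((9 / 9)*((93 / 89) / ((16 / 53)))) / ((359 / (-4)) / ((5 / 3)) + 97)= 1515348669 / 107529800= 14.09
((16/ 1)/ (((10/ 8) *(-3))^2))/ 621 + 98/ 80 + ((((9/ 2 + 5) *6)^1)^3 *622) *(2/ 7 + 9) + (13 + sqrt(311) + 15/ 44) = sqrt(311) + 92062996148296231/ 86070600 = 1069621887.92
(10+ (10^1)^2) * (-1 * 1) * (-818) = 89980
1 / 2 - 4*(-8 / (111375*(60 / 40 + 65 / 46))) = 7463597 / 14924250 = 0.50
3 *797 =2391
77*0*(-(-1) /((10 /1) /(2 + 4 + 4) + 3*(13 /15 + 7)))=0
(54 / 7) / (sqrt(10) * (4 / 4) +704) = 0.01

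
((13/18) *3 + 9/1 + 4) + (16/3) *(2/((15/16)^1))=26.54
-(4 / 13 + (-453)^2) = -2667721 / 13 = -205209.31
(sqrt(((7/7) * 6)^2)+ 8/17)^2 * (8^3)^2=3171942400/289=10975579.24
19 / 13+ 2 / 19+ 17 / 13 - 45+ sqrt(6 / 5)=-10405 / 247+ sqrt(30) / 5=-41.03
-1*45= -45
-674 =-674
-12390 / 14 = -885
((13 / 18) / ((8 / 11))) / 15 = 143 / 2160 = 0.07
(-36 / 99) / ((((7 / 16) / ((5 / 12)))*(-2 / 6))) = 80 / 77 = 1.04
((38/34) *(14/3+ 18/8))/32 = 1577/6528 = 0.24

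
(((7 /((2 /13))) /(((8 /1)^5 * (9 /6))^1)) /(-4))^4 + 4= 95627921278110384152305 /23906980319527578894336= 4.00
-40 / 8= -5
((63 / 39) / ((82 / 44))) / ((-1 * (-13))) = 462 / 6929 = 0.07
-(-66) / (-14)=-33 / 7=-4.71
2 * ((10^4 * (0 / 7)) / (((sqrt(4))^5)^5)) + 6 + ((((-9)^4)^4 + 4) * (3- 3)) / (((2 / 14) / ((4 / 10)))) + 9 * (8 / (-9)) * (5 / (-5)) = 14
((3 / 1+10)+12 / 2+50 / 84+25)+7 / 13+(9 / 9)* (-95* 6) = -286577 / 546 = -524.87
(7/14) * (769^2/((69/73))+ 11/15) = 35974503/115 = 312821.77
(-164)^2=26896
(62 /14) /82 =0.05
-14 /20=-7 /10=-0.70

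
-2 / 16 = -1 / 8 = -0.12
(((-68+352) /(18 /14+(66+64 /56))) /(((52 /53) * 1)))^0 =1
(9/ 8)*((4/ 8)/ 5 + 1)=1.24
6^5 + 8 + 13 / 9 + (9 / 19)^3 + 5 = 480918487 / 61731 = 7790.55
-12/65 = -0.18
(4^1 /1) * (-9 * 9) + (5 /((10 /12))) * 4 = -300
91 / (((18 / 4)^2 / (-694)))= -252616 / 81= -3118.72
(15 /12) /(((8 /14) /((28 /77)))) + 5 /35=289 /308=0.94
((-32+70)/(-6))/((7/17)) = -323/21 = -15.38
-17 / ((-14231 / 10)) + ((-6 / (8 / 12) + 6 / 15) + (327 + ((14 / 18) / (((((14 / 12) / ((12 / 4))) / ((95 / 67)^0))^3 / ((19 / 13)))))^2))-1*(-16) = 707.99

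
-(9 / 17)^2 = -81 / 289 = -0.28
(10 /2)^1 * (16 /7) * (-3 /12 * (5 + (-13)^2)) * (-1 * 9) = 31320 /7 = 4474.29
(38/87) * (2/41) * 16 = 0.34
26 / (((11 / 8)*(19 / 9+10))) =1872 / 1199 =1.56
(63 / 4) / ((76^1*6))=21 / 608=0.03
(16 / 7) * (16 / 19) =256 / 133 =1.92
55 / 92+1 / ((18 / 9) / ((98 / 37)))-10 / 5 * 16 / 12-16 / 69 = -9971 / 10212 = -0.98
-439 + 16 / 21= -9203 / 21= -438.24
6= 6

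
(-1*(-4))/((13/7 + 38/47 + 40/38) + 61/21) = 37506/62101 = 0.60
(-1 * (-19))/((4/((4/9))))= 19/9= 2.11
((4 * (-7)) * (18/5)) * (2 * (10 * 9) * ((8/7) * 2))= -41472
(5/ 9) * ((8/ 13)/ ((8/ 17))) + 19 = 19.73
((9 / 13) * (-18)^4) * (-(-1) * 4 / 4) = 944784 / 13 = 72675.69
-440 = -440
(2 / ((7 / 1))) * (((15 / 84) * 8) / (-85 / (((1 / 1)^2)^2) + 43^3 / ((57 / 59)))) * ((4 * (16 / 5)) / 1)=3648 / 57404333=0.00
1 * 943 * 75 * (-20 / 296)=-353625 / 74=-4778.72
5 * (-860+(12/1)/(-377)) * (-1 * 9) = 38701.43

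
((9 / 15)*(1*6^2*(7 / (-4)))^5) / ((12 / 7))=-6947055801 / 20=-347352790.05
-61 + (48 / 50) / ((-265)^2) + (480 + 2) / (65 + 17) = -3967711516 / 71980625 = -55.12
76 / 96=19 / 24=0.79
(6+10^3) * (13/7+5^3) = 893328/7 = 127618.29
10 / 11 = 0.91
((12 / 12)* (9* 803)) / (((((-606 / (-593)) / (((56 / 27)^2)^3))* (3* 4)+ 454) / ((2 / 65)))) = 33043110201851904 / 67485335879806325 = 0.49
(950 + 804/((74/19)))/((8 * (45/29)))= 310213/3330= 93.16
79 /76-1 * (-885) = 67339 /76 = 886.04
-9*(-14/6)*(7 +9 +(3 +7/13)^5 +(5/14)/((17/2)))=75655177443/6311981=11985.96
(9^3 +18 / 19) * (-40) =-554760 / 19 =-29197.89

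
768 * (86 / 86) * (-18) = -13824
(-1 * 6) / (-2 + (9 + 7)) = -3 / 7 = -0.43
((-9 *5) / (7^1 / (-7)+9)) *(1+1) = -45 / 4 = -11.25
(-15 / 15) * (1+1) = -2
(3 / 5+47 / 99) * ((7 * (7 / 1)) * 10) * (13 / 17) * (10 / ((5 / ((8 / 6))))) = 5422144 / 5049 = 1073.90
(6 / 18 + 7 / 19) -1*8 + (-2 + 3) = -359 / 57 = -6.30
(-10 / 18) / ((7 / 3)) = -5 / 21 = -0.24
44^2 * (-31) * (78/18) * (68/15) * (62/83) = -3289356928/3735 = -880684.59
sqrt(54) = 3 * sqrt(6) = 7.35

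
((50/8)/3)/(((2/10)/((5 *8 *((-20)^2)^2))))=200000000/3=66666666.67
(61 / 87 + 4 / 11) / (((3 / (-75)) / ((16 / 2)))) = -203800 / 957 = -212.96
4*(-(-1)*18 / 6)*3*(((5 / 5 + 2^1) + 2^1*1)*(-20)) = -3600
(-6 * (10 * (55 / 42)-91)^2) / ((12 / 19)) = -25426712 / 441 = -57656.94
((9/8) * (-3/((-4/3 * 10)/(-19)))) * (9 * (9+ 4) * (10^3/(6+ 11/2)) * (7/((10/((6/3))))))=-6302205/92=-68502.23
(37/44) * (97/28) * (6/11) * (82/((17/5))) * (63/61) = 19865115/501908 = 39.58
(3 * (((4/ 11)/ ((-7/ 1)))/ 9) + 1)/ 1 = 227/ 231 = 0.98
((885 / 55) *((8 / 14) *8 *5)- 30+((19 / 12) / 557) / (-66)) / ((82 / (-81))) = -9387944163 / 28135184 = -333.67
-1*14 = -14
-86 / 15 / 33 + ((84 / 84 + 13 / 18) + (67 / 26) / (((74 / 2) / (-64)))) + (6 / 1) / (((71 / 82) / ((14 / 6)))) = 149439281 / 11269830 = 13.26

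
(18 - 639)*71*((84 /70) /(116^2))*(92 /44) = -3042279 /370040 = -8.22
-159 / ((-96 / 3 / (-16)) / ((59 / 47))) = -9381 / 94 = -99.80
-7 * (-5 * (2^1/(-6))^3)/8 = -35/216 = -0.16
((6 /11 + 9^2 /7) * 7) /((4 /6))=2799 /22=127.23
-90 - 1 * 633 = -723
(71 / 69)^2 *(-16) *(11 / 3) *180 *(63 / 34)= -186315360 / 8993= -20717.82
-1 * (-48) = 48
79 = 79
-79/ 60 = -1.32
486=486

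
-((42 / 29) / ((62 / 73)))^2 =-2.91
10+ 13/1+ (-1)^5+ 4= 26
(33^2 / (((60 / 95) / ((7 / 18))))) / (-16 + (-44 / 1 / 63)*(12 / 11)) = -10241 / 256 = -40.00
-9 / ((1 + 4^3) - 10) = -9 / 55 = -0.16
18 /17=1.06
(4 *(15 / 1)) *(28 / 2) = 840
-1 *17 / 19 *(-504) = 8568 / 19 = 450.95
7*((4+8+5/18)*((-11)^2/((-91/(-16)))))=16456/9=1828.44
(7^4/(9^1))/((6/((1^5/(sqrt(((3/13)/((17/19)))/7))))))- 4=-4+ 2401 * sqrt(88179)/3078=227.64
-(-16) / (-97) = -16 / 97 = -0.16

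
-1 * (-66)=66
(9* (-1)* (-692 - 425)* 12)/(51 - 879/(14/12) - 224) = -130.22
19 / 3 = 6.33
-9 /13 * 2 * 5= -90 /13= -6.92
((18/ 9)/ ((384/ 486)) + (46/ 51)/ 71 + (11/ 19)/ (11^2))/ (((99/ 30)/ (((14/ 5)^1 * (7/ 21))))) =432064003/ 599376888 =0.72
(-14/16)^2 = 49/64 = 0.77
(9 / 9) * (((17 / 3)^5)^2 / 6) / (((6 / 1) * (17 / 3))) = 118587876497 / 708588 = 167358.01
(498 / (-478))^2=62001 / 57121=1.09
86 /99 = 0.87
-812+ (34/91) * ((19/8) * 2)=-147461/182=-810.23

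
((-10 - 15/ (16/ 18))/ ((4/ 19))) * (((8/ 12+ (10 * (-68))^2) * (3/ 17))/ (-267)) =2833360085/ 72624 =39014.10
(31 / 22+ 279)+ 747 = 22603 / 22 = 1027.41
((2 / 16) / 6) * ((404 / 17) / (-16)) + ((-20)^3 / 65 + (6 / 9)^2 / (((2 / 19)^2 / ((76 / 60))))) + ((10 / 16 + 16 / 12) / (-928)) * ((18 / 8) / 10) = -128114386339 / 1771960320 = -72.30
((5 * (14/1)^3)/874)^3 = 322828856000/83453453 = 3868.37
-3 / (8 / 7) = -21 / 8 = -2.62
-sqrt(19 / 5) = -sqrt(95) / 5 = -1.95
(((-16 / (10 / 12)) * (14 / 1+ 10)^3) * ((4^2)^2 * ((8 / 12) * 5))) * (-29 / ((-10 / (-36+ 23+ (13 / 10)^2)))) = 928590594048 / 125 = 7428724752.38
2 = 2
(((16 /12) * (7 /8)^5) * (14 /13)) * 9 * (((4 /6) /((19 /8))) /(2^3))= 117649 /505856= 0.23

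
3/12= 1/4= 0.25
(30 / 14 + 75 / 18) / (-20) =-53 / 168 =-0.32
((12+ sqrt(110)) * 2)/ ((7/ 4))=8 * sqrt(110)/ 7+ 96/ 7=25.70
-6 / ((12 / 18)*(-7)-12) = 9 / 25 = 0.36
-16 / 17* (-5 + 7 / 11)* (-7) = -5376 / 187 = -28.75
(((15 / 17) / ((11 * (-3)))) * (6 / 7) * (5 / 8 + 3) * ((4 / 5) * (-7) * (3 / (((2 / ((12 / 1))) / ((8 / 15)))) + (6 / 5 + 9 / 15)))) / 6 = 1653 / 1870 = 0.88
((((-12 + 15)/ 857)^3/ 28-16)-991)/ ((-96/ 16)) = 167.83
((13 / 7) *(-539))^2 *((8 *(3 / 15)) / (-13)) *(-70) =8632624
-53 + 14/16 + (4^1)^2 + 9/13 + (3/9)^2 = -33061/936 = -35.32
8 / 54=4 / 27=0.15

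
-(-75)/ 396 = 25/ 132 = 0.19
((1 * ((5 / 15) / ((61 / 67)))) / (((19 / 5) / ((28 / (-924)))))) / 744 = -335 / 85367304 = -0.00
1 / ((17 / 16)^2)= 256 / 289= 0.89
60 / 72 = 5 / 6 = 0.83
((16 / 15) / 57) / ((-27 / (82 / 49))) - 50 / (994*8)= -4785091 / 642501720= -0.01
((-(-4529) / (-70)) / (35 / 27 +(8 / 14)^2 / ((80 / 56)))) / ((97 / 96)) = -5869584 / 139777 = -41.99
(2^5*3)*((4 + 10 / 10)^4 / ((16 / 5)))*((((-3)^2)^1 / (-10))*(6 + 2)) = -135000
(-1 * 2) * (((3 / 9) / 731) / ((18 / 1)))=-1 / 19737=-0.00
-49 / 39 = -1.26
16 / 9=1.78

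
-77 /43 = -1.79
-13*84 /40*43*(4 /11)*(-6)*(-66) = -845208 /5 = -169041.60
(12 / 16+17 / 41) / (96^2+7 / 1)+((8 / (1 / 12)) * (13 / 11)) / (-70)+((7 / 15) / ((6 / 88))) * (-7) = -259599045401 / 5241061980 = -49.53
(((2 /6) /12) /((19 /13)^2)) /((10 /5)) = 169 /25992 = 0.01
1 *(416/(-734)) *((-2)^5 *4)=26624/367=72.54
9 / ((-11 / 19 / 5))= -855 / 11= -77.73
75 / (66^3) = 25 / 95832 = 0.00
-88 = -88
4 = 4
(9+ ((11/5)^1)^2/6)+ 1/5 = 1501/150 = 10.01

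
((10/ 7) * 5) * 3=150/ 7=21.43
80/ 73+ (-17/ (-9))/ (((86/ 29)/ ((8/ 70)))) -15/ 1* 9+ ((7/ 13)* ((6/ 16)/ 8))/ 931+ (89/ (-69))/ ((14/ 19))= -48742527605693/ 359506405440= -135.58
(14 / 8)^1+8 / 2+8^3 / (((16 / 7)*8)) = 135 / 4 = 33.75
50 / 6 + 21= 88 / 3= 29.33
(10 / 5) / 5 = 2 / 5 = 0.40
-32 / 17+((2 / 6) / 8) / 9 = -6895 / 3672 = -1.88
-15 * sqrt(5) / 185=-3 * sqrt(5) / 37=-0.18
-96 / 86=-48 / 43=-1.12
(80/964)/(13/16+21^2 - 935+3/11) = -3520/20907473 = -0.00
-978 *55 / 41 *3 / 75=-10758 / 205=-52.48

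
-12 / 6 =-2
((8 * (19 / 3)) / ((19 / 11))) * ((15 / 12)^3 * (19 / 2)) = 26125 / 48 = 544.27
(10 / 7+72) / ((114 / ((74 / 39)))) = 19018 / 15561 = 1.22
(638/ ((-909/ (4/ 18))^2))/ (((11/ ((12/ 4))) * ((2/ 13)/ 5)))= 7540/ 22309587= 0.00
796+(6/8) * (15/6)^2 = 12811/16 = 800.69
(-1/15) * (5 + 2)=-7/15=-0.47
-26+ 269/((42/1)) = -823/42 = -19.60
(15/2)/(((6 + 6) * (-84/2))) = -5/336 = -0.01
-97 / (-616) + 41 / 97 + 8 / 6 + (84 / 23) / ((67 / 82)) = 1763282951 / 276233496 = 6.38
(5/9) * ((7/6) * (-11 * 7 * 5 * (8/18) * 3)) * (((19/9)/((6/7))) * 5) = -8960875/2187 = -4097.34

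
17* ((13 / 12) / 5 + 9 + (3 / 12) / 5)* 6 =4726 / 5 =945.20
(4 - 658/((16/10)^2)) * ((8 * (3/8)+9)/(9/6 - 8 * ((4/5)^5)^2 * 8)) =237216796875/419683412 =565.23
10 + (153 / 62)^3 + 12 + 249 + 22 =73411681 / 238328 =308.03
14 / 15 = 0.93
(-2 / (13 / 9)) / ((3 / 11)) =-66 / 13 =-5.08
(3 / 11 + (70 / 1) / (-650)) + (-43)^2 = 1322153 / 715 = 1849.17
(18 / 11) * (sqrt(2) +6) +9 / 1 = 18 * sqrt(2) / 11 +207 / 11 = 21.13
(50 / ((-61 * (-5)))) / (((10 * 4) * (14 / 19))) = 0.01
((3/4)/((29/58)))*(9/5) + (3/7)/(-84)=2641/980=2.69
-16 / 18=-8 / 9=-0.89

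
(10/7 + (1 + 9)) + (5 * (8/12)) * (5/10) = 13.10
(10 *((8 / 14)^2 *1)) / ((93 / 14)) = 320 / 651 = 0.49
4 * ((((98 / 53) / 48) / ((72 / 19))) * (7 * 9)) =6517 / 2544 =2.56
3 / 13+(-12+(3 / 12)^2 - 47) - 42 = -20947 / 208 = -100.71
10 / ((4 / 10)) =25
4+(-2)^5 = -28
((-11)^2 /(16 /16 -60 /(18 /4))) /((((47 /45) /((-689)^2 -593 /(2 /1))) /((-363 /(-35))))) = -1125259954929 /24346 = -46219500.33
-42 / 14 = -3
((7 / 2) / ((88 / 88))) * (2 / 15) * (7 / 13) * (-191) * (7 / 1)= -65513 / 195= -335.96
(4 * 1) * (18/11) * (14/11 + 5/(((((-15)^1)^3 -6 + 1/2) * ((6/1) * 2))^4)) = 37912007443342574359/4550945337940924098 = 8.33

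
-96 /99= -32 /33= -0.97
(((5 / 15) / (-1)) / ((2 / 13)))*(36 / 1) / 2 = -39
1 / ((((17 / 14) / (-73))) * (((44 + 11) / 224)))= -228928 / 935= -244.84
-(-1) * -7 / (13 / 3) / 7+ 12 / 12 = 10 / 13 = 0.77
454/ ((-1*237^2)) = -454/ 56169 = -0.01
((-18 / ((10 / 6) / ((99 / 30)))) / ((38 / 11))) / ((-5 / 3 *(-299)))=-29403 / 1420250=-0.02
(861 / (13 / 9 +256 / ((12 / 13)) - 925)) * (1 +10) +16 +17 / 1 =106689 / 5816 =18.34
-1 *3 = -3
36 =36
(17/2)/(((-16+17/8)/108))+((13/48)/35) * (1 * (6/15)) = -10281119/155400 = -66.16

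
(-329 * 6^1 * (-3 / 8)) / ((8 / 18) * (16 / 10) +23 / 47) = 6262515 / 10156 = 616.63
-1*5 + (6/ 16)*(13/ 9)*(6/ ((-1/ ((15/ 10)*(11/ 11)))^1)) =-79/ 8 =-9.88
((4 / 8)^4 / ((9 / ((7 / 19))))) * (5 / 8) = 35 / 21888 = 0.00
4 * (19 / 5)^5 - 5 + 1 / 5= 3164.61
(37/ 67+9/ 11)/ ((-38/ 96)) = -48480/ 14003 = -3.46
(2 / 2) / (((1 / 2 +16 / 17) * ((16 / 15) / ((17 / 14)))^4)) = 71880260625 / 61681958912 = 1.17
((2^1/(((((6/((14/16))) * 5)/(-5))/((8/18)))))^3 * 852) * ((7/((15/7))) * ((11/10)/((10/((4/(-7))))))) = 1875181/4920750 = 0.38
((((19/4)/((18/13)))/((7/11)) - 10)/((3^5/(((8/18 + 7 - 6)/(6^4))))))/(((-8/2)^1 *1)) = 30199/5714053632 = 0.00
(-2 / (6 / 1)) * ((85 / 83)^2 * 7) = -50575 / 20667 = -2.45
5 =5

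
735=735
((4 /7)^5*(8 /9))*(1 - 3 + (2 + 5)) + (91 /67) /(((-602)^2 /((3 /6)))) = 40594262357 /149911313832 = 0.27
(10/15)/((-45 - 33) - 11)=-2/267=-0.01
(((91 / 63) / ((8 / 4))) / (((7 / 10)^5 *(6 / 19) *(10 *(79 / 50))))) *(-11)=-339625000 / 35849331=-9.47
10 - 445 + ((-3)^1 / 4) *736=-987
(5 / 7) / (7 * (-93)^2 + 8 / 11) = 55 / 4661867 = 0.00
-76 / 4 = -19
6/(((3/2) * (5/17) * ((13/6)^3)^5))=31972578951168/255929465070453785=0.00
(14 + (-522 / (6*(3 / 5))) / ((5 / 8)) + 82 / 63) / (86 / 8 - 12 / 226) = -6170704 / 304605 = -20.26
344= 344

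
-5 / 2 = -2.50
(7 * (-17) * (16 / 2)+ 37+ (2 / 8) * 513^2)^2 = 67344921081 / 16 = 4209057567.56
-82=-82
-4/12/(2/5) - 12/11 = -127/66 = -1.92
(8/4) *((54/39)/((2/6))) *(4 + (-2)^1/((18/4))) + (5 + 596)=8197/13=630.54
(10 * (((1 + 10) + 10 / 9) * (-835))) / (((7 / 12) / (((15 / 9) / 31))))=-18203000 / 1953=-9320.53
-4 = -4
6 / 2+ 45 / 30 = 9 / 2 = 4.50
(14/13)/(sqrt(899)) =14 * sqrt(899)/11687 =0.04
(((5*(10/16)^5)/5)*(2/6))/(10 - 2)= 3125/786432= 0.00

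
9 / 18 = 1 / 2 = 0.50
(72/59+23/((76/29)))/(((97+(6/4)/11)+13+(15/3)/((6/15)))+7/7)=98615/1219648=0.08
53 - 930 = -877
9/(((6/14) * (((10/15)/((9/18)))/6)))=189/2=94.50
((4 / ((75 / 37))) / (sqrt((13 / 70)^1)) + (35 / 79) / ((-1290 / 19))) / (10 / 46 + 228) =0.02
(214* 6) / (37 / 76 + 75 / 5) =82.91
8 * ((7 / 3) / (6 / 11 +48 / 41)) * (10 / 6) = 63140 / 3483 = 18.13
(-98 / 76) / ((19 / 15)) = -735 / 722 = -1.02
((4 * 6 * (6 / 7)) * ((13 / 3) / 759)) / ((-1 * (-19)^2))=-208 / 639331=-0.00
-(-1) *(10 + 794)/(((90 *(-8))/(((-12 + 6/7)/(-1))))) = -871/70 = -12.44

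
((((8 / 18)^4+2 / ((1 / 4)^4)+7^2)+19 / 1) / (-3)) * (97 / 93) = -369146692 / 1830519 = -201.66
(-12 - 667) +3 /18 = -4073 /6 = -678.83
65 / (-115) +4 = 79 / 23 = 3.43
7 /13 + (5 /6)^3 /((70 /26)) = 14809 /19656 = 0.75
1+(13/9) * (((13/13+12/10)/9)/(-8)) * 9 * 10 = -107/36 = -2.97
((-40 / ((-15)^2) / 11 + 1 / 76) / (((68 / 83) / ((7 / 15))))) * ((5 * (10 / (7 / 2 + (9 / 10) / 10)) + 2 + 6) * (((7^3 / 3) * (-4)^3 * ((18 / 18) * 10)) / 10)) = 236359203584 / 860980725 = 274.52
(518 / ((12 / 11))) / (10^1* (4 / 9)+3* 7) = 8547 / 458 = 18.66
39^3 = 59319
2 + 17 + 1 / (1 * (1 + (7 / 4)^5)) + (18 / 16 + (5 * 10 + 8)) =11152567 / 142648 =78.18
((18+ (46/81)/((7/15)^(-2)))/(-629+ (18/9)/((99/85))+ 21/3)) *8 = -908336/3885975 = -0.23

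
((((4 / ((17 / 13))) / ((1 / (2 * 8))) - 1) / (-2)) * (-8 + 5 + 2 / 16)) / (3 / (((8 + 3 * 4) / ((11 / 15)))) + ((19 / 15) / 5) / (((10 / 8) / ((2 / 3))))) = 21088125 / 75004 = 281.16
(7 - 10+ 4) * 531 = 531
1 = 1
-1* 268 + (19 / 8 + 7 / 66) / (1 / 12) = -5241 / 22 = -238.23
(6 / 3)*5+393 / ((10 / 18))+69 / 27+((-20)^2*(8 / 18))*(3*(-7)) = -135602 / 45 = -3013.38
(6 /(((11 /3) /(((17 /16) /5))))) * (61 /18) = 1037 /880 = 1.18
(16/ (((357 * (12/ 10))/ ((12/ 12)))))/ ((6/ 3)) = 20/ 1071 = 0.02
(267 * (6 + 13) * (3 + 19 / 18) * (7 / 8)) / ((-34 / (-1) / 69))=19874323 / 544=36533.68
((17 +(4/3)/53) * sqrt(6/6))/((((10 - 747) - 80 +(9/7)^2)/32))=-265286/397023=-0.67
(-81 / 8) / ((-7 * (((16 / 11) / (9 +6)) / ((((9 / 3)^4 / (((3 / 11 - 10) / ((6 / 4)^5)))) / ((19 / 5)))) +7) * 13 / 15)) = 217027218375 / 909506182312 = 0.24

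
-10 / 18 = -5 / 9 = -0.56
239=239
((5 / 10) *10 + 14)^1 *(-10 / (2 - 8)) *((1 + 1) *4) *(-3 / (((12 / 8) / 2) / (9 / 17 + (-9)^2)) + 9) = -1365720 / 17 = -80336.47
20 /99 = 0.20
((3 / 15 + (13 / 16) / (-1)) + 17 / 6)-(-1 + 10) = -1627 / 240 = -6.78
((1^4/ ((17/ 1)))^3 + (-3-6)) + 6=-14738/ 4913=-3.00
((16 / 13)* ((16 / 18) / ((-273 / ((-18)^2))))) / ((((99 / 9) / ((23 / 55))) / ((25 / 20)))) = -8832 / 143143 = -0.06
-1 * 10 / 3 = -3.33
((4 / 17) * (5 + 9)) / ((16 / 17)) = 3.50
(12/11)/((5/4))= 48/55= 0.87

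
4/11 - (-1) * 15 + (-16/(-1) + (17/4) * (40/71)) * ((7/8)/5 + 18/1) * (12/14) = 16506053/54670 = 301.92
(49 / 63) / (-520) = -7 / 4680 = -0.00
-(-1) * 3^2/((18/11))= 11/2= 5.50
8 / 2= 4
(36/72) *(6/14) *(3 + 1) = 6/7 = 0.86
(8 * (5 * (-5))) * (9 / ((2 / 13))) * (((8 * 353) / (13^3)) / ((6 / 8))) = -3388800 / 169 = -20052.07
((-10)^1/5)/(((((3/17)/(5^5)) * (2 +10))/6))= -53125/3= -17708.33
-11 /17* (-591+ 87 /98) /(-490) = -636141 /816340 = -0.78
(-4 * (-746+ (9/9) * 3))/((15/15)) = 2972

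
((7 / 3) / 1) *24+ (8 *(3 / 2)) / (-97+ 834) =41284 / 737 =56.02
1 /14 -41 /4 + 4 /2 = -8.18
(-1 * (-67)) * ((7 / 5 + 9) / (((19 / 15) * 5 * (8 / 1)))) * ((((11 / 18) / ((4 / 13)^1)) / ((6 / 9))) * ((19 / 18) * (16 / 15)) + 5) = 5894057 / 51300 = 114.89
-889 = -889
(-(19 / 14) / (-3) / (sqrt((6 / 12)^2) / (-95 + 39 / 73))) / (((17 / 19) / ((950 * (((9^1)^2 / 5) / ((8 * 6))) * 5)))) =-1330303050 / 8687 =-153137.22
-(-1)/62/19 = 1/1178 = 0.00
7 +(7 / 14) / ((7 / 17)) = 115 / 14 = 8.21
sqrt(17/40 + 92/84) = sqrt(268170)/420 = 1.23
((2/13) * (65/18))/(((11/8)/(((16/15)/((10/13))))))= 832/1485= 0.56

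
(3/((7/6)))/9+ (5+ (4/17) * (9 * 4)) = 1637/119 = 13.76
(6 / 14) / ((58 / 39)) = 117 / 406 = 0.29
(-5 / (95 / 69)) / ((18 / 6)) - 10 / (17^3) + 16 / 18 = -271925 / 840123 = -0.32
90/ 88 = 45/ 44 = 1.02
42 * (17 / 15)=238 / 5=47.60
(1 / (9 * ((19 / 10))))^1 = 10 / 171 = 0.06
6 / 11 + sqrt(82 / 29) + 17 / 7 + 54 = sqrt(2378) / 29 + 4387 / 77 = 58.66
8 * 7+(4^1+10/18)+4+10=671/9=74.56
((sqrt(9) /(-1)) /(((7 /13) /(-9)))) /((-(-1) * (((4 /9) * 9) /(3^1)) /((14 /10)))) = 1053 /20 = 52.65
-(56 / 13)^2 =-3136 / 169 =-18.56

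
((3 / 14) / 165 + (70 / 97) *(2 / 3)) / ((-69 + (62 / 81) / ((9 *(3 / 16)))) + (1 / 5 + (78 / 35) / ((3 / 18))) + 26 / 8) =-157596678 / 16898244385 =-0.01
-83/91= -0.91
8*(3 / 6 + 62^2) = 30756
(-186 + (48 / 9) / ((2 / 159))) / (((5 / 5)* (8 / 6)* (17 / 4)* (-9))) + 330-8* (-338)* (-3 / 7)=-17504 / 21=-833.52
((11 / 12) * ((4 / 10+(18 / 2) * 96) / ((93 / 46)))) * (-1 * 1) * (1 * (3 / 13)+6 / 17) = -23509519 / 102765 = -228.77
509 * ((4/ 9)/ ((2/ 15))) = 5090/ 3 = 1696.67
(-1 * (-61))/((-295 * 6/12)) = -0.41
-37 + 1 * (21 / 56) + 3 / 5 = -36.02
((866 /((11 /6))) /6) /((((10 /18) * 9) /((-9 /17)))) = -7794 /935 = -8.34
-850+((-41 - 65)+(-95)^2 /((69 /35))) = 249911 /69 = 3621.90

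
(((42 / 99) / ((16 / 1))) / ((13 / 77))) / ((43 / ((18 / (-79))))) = -147 / 176644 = -0.00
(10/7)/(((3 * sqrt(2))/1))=5 * sqrt(2)/21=0.34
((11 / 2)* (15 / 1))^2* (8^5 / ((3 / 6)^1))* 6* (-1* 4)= -10705305600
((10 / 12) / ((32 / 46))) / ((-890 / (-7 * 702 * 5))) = 94185 / 2848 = 33.07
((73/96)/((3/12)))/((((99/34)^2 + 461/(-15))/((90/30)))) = -316455/771802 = -0.41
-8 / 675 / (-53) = 8 / 35775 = 0.00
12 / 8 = 3 / 2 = 1.50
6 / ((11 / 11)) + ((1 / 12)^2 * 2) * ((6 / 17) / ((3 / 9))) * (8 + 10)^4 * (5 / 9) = 863.65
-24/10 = -12/5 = -2.40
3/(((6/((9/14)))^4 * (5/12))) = 729/768320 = 0.00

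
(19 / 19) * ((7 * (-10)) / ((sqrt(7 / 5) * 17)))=-10 * sqrt(35) / 17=-3.48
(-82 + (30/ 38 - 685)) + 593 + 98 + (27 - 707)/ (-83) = -105687/ 1577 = -67.02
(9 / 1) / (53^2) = 9 / 2809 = 0.00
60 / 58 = 30 / 29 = 1.03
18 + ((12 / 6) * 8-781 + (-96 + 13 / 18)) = -15161 / 18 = -842.28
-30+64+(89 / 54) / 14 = 25793 / 756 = 34.12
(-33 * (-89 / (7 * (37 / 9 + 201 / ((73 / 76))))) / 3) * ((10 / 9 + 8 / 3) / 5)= 2429878 / 4906475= 0.50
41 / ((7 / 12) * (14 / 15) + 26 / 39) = 3690 / 109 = 33.85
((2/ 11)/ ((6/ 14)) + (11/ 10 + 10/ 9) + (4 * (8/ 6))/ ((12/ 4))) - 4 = 409/ 990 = 0.41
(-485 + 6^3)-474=-743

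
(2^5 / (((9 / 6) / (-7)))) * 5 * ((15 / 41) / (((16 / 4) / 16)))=-44800 / 41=-1092.68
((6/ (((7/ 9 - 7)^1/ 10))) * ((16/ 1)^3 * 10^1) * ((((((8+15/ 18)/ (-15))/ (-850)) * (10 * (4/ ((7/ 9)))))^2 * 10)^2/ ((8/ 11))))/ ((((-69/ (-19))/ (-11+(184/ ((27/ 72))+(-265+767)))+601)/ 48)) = -20624812075400822784/ 2950407125664338375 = -6.99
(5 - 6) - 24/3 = -9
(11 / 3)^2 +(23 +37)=661 / 9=73.44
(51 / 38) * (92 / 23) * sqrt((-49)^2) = 4998 / 19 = 263.05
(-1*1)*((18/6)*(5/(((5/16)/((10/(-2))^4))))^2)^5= -2430000000000000000000000000000000000000000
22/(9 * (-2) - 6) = -11/12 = -0.92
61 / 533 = 0.11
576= 576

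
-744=-744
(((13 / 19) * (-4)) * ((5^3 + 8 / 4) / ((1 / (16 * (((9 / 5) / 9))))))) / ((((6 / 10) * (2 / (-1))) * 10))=26416 / 285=92.69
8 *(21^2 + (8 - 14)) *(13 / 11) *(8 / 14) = 180960 / 77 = 2350.13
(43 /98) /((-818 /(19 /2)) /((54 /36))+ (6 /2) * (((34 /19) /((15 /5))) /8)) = -4902 /638813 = -0.01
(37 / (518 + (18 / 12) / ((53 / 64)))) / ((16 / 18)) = 17649 / 220400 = 0.08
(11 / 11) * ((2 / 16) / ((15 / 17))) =17 / 120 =0.14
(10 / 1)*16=160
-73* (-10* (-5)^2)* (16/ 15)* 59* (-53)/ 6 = -91308400/ 9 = -10145377.78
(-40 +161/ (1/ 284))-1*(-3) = 45687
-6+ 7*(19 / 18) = 25 / 18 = 1.39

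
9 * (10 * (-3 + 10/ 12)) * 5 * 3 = -2925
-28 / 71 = -0.39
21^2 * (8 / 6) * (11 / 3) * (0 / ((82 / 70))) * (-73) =0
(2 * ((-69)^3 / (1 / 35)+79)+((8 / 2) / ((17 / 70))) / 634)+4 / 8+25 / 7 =-1734916071379 / 75446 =-22995467.90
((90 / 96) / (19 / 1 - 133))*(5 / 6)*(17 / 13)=-425 / 47424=-0.01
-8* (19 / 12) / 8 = -19 / 12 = -1.58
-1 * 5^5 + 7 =-3118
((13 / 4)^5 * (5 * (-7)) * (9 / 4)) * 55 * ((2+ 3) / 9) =-3573695125 / 4096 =-872484.16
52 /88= 13 /22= 0.59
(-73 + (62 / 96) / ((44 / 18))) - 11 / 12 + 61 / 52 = -72.48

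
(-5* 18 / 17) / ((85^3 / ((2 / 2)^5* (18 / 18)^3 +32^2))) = -738 / 83521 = -0.01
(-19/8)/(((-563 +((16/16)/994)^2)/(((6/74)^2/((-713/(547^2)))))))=-12638151015651/1085935764451798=-0.01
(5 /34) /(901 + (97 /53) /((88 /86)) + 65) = 5830 /38367011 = 0.00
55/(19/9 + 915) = 495/8254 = 0.06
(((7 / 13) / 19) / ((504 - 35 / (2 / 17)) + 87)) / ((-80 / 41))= -287 / 5799560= -0.00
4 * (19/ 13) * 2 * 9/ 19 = 72/ 13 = 5.54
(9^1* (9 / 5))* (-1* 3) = -243 / 5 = -48.60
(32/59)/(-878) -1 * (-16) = 414400/25901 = 16.00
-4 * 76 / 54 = -152 / 27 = -5.63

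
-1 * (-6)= 6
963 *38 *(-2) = -73188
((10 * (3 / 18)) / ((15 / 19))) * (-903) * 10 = -57190 / 3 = -19063.33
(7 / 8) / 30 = 0.03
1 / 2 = 0.50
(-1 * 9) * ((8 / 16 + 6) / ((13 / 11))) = -99 / 2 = -49.50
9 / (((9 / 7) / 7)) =49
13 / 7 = 1.86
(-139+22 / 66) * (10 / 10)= -416 / 3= -138.67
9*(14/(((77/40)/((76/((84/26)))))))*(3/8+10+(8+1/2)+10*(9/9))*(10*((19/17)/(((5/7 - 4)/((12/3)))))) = -604928.90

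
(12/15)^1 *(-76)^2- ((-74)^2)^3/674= -410508439392/1685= -243625186.58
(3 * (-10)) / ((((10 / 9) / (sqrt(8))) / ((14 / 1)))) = -756 * sqrt(2) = -1069.15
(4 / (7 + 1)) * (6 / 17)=3 / 17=0.18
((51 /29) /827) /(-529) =-51 /12687007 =-0.00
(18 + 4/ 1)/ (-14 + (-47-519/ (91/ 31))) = -1001/ 10820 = -0.09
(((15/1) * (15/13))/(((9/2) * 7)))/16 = 25/728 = 0.03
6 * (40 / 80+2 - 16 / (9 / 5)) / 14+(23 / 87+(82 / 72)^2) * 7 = 2155205 / 263088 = 8.19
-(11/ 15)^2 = -121/ 225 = -0.54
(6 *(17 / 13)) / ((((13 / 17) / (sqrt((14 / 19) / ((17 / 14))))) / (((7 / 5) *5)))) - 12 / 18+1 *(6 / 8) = 1 / 12+9996 *sqrt(323) / 3211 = 56.03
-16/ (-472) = 2/ 59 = 0.03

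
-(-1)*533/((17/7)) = 3731/17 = 219.47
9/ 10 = 0.90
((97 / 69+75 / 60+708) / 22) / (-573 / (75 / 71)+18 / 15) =-445775 / 7469112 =-0.06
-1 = -1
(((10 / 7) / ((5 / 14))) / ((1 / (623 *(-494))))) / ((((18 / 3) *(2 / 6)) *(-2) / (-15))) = -4616430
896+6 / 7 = 6278 / 7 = 896.86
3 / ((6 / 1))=1 / 2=0.50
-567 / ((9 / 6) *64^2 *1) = -189 / 2048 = -0.09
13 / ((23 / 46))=26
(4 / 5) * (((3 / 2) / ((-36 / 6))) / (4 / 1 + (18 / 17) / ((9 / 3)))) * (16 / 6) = -68 / 555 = -0.12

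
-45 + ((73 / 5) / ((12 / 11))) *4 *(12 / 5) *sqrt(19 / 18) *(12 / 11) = 99.00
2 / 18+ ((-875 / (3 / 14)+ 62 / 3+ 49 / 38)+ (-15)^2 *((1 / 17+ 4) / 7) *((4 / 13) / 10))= -2146586471 / 529074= -4057.25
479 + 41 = 520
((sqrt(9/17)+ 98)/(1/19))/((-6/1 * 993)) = -931/2979 - 19 * sqrt(17)/33762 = -0.31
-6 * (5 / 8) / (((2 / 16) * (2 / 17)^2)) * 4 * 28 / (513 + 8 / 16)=-485520 / 1027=-472.76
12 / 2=6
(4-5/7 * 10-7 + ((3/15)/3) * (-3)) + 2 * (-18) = -1622/35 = -46.34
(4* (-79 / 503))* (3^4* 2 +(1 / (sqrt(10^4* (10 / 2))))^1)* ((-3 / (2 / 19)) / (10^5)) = 4503* sqrt(5) / 12575000000 +364743 / 12575000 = 0.03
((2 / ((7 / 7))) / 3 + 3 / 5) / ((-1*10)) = -19 / 150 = -0.13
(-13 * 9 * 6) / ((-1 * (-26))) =-27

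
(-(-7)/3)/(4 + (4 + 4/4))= 0.26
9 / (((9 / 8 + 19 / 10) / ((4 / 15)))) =96 / 121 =0.79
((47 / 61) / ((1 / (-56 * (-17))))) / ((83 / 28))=247.45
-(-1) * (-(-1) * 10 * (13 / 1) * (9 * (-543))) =-635310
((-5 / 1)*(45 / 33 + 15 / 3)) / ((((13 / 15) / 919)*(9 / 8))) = -12866000 / 429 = -29990.68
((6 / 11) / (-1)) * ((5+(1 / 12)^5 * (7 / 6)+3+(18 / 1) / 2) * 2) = -25380871 / 1368576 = -18.55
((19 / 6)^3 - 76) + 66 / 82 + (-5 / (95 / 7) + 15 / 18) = -7231243 / 168264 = -42.98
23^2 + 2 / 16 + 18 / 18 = 4241 / 8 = 530.12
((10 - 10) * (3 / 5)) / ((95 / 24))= 0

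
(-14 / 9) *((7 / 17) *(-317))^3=152967772426 / 44217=3459478.76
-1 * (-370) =370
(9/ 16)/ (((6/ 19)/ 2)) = 57/ 16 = 3.56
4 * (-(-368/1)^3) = 199344128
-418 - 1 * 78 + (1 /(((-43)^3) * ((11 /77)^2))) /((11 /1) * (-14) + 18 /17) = -102532226367 /206718200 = -496.00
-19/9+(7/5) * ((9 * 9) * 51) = 260158/45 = 5781.29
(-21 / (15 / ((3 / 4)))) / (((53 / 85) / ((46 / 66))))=-2737 / 2332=-1.17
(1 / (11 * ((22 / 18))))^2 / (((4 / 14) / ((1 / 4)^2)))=567 / 468512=0.00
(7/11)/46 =7/506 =0.01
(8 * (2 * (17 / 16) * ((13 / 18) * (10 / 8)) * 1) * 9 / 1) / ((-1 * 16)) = -1105 / 128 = -8.63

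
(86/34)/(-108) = -43/1836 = -0.02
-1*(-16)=16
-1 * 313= -313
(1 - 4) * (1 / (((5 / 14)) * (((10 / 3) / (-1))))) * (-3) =-189 / 25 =-7.56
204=204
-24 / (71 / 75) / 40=-45 / 71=-0.63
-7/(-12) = 7/12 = 0.58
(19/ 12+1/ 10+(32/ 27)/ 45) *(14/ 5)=58163/ 12150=4.79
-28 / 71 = -0.39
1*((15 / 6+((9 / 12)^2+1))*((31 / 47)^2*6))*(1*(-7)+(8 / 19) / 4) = -73.11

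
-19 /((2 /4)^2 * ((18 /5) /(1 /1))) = -190 /9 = -21.11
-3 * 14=-42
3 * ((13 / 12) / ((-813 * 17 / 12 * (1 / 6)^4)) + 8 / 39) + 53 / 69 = -9395369 / 4132479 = -2.27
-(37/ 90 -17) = 1493/ 90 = 16.59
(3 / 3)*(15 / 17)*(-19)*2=-570 / 17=-33.53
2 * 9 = 18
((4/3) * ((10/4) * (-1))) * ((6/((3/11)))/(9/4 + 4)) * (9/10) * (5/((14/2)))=-264/35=-7.54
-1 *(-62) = 62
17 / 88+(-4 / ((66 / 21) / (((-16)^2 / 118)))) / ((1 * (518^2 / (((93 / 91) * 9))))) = 874240615 / 4527699176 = 0.19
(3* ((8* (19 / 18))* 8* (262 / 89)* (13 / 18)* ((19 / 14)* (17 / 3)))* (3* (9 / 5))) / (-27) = -167220976 / 252315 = -662.75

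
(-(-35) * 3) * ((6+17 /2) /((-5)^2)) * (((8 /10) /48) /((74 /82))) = 8323 /7400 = 1.12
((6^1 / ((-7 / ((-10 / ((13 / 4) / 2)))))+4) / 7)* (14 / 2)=844 / 91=9.27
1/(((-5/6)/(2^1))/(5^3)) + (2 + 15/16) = -4753/16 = -297.06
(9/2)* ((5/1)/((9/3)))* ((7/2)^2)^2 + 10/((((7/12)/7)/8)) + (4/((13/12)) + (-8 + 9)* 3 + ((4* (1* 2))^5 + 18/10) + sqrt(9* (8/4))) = 3* sqrt(2) + 72512879/2080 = 34866.20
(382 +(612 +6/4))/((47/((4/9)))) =3982/423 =9.41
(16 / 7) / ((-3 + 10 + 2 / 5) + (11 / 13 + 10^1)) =520 / 4151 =0.13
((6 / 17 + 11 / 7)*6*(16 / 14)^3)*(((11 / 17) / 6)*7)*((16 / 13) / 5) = 20635648 / 6443255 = 3.20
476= 476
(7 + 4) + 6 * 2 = 23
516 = 516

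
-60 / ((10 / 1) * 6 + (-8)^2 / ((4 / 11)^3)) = -60 / 1391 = -0.04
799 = 799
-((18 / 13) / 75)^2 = -36 / 105625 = -0.00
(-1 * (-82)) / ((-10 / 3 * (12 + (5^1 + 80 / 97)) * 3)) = -3977 / 8645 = -0.46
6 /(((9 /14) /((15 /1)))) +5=145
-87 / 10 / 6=-29 / 20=-1.45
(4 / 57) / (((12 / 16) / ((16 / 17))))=0.09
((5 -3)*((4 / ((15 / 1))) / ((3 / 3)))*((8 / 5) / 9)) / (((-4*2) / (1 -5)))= 32 / 675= 0.05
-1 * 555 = -555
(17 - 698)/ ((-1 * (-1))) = -681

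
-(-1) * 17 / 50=0.34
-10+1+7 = -2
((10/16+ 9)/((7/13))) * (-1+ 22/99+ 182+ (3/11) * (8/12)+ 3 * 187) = 477737/36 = 13270.47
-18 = -18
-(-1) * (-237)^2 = 56169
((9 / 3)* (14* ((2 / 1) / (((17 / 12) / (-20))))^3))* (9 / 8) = -5225472000 / 4913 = -1063601.06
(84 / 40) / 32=21 / 320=0.07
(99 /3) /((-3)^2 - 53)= -3 /4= -0.75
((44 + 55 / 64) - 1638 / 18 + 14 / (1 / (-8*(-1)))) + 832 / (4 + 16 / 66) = 586821 / 2240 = 261.97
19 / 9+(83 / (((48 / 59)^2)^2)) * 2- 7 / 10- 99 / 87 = 145937575763 / 384860160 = 379.20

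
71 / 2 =35.50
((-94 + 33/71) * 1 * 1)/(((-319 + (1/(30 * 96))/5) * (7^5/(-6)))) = -573782400/5481527905903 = -0.00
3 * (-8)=-24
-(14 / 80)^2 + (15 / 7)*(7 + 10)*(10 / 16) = 22.74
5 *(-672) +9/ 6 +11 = -6695/ 2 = -3347.50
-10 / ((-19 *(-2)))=-5 / 19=-0.26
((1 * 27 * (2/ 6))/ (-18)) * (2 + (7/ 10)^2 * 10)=-69/ 20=-3.45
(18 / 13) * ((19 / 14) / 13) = 171 / 1183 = 0.14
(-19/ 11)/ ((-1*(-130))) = -19/ 1430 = -0.01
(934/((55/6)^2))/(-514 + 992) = 16812/722975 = 0.02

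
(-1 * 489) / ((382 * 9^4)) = -163 / 835434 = -0.00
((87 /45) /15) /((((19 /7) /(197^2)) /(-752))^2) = 14900640736595.16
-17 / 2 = -8.50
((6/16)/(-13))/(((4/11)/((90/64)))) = -1485/13312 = -0.11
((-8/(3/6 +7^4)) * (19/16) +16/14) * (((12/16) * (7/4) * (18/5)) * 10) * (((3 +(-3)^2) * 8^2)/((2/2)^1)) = 66166848/1601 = 41328.45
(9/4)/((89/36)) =0.91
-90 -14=-104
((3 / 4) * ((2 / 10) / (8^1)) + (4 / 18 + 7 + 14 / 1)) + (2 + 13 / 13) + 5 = 42107 / 1440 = 29.24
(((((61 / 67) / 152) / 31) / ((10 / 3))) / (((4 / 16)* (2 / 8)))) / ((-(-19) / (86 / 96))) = 2623 / 59983760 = 0.00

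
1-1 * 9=-8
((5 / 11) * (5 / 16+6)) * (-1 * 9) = -4545 / 176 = -25.82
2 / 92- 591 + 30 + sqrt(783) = -25805 / 46 + 3 * sqrt(87) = -533.00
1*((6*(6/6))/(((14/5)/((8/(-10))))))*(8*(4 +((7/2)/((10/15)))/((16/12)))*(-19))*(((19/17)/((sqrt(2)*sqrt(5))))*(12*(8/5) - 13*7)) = -49377219*sqrt(10)/2975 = -52485.54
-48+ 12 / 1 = -36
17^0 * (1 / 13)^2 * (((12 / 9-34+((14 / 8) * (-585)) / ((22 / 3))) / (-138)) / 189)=6497 / 166239216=0.00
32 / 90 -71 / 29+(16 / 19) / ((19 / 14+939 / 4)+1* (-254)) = -8860343 / 4140765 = -2.14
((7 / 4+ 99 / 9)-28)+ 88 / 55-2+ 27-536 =-10493 / 20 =-524.65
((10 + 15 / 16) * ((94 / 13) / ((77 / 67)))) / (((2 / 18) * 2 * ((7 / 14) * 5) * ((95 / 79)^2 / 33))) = 2826.70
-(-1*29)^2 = -841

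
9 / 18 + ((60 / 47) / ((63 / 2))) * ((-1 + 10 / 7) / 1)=2383 / 4606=0.52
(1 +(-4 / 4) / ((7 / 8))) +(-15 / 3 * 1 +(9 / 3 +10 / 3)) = 1.19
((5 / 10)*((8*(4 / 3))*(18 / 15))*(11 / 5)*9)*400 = 50688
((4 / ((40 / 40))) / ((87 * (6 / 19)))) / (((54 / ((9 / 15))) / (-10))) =-38 / 2349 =-0.02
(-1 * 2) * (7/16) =-0.88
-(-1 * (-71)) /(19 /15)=-1065 /19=-56.05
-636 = -636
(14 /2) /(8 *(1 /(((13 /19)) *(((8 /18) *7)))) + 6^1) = 637 /888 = 0.72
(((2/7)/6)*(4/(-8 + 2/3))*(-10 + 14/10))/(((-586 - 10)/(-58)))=1247/57365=0.02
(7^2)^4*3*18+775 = 311300029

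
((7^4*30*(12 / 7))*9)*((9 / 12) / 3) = 277830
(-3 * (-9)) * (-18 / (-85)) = 486 / 85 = 5.72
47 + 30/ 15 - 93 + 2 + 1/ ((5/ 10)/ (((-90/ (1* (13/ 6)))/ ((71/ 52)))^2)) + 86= 9553004/ 5041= 1895.06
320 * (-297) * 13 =-1235520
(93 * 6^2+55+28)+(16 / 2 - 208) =3231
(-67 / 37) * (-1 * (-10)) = -670 / 37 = -18.11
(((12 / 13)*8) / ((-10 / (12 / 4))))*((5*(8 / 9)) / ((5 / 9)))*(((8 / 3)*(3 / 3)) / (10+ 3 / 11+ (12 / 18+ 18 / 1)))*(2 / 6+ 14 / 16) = -122496 / 62075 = -1.97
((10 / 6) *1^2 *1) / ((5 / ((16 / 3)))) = 16 / 9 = 1.78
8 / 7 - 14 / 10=-9 / 35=-0.26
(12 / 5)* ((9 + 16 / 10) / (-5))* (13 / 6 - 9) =4346 / 125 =34.77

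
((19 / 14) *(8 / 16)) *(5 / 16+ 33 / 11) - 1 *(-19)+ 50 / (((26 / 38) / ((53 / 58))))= 14867063 / 168896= 88.02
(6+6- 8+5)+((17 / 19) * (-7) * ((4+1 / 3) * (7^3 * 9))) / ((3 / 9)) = -4775418 / 19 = -251337.79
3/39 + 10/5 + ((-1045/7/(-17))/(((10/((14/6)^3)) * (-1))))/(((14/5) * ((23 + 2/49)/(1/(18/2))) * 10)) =1006470253/485045496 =2.08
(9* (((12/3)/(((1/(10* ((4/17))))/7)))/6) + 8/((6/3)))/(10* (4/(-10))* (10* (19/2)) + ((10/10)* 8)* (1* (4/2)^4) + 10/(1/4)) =-437/901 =-0.49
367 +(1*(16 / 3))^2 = 3559 / 9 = 395.44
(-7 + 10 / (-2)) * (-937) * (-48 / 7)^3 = -1243496448 / 343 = -3625354.08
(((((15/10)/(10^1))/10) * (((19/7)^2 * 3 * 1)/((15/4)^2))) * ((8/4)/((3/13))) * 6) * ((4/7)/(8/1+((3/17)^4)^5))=610350015724705851124182831776/6970156862400587623398151679375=0.09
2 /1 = 2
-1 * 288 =-288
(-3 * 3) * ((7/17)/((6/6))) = -63/17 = -3.71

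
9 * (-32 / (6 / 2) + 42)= 282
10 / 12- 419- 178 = -3577 / 6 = -596.17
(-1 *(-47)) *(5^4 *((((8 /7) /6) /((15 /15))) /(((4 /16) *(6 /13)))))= 3055000 /63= 48492.06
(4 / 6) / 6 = 0.11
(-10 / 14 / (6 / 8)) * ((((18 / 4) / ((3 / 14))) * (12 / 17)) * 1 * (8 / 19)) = -1920 / 323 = -5.94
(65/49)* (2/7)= 130/343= 0.38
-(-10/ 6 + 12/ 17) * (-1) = -49/ 51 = -0.96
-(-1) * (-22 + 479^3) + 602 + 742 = 109903561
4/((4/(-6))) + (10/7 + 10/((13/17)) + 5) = 13.51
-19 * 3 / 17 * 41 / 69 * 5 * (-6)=23370 / 391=59.77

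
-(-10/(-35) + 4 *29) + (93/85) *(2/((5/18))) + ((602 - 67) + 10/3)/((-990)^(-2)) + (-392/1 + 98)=1569669790336/2975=527620097.59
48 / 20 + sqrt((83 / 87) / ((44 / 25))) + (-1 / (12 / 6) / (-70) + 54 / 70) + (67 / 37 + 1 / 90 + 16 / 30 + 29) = 5 * sqrt(79431) / 1914 + 1609967 / 46620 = 35.27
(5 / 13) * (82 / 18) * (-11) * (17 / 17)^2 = -2255 / 117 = -19.27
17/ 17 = 1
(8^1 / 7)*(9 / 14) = 36 / 49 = 0.73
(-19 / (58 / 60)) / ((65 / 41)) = -4674 / 377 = -12.40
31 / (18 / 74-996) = -1147 / 36843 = -0.03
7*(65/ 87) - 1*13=-676/ 87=-7.77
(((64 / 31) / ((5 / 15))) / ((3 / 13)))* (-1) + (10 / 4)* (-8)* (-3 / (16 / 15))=3647 / 124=29.41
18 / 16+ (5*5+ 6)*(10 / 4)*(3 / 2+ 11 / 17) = 22783 / 136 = 167.52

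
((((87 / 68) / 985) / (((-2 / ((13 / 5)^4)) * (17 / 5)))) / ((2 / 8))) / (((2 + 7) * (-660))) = 828269 / 140909175000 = 0.00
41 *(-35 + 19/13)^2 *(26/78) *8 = 62351488/507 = 122981.24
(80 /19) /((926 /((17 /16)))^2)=1445 /260672704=0.00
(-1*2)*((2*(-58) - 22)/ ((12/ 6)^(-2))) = 1104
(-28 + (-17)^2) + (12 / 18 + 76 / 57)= 263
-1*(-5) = 5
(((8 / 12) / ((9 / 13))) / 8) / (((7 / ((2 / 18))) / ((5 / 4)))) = 65 / 27216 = 0.00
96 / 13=7.38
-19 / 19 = -1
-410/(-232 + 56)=205/88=2.33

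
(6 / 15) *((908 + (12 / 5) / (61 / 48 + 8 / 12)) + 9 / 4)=565123 / 1550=364.60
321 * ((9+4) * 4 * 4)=66768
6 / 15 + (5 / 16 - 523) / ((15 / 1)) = -8267 / 240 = -34.45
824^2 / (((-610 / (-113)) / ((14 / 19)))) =92678.17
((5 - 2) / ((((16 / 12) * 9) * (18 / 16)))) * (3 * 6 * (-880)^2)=3097600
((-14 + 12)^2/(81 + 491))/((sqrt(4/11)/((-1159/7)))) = -1159 * sqrt(11)/2002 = -1.92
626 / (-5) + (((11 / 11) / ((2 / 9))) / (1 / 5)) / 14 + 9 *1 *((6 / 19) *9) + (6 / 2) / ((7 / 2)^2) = -97.77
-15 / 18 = -5 / 6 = -0.83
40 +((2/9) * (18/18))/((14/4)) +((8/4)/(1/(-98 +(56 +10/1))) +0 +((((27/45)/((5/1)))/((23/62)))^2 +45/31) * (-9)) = -24500048267/645710625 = -37.94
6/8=3/4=0.75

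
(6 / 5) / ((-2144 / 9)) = -27 / 5360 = -0.01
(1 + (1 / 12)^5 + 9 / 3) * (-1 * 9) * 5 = -4976645 / 27648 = -180.00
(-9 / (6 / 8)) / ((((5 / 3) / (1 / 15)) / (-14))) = 168 / 25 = 6.72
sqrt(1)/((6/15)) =5/2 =2.50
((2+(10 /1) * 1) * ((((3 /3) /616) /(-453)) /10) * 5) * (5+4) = -9 /46508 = -0.00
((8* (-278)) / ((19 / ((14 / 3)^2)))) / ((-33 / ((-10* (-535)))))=2332086400 / 5643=413270.67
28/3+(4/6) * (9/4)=65/6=10.83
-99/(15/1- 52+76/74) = 333/121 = 2.75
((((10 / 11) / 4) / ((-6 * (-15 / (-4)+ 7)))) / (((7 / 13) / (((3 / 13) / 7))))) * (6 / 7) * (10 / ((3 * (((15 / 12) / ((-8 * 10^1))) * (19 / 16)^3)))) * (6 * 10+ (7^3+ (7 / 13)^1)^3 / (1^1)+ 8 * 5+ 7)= 2335055590850560000 / 2444815670297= 955104.97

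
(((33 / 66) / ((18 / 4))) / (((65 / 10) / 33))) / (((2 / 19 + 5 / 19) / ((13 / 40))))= 209 / 420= 0.50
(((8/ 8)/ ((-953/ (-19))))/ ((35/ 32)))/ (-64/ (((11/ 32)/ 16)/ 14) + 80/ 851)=-0.00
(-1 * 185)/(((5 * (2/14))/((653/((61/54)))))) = -9132858/61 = -149718.98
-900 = -900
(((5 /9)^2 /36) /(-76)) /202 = -25 /44766432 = -0.00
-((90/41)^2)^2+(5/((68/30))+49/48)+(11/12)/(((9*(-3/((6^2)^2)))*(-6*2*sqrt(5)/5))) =-46097531287/2305820976+11*sqrt(5)/3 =-11.79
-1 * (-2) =2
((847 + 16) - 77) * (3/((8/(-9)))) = -10611/4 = -2652.75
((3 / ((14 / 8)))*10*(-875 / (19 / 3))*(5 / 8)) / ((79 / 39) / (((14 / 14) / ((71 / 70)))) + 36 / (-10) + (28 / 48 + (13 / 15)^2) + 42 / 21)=-2303437500 / 2783899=-827.41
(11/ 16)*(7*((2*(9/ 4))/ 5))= 693/ 160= 4.33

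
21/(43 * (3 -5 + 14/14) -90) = -3/19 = -0.16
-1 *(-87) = 87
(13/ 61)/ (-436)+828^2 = 18233792051/ 26596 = 685584.00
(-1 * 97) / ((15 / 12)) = -388 / 5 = -77.60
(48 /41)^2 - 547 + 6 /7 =-6410335 /11767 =-544.77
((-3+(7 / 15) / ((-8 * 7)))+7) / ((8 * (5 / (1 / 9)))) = 479 / 43200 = 0.01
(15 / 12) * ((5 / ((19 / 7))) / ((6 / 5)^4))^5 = 25044381618499755859375 / 36212041029125979242496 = 0.69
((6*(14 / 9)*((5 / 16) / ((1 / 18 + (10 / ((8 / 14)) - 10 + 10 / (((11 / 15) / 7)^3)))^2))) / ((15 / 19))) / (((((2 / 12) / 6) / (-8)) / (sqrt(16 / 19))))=-8035800696*sqrt(19) / 2718410564747641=-0.00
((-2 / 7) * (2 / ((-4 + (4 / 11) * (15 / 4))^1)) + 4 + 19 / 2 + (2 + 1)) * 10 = 33935 / 203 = 167.17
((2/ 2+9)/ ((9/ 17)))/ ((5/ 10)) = 340/ 9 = 37.78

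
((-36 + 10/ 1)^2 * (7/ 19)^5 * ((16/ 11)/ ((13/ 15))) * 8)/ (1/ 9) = 15102097920/ 27237089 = 554.47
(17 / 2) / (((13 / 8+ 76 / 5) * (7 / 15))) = 5100 / 4711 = 1.08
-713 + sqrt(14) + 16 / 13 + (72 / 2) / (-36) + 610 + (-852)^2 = sqrt(14) + 9435416 / 13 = 725804.97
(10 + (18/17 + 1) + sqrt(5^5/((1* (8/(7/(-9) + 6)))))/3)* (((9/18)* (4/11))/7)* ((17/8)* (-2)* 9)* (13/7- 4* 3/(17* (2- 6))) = -275* sqrt(470)/196- 20295/833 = -54.78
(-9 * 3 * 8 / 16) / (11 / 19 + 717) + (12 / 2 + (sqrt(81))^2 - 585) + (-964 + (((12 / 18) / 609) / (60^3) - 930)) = -3217512093194183 / 1345103172000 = -2392.02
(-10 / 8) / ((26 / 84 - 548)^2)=-2205 / 529138009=-0.00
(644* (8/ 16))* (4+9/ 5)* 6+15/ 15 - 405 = 10801.60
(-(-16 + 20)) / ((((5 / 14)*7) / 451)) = -3608 / 5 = -721.60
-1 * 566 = -566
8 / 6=4 / 3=1.33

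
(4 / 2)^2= 4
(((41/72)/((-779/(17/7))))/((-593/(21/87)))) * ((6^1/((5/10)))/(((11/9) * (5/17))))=867/35941730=0.00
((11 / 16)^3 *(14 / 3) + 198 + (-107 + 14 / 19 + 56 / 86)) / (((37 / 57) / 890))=209758427585 / 1629184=128750.61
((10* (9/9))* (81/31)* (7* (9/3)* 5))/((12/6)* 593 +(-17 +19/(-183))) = 7782075/3315574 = 2.35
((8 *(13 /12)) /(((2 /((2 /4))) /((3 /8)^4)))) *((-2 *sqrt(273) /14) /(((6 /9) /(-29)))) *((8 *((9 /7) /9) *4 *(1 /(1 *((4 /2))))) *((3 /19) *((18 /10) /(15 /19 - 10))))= -824499 *sqrt(273) /43904000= -0.31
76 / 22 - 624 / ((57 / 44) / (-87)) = 8759186 / 209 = 41909.98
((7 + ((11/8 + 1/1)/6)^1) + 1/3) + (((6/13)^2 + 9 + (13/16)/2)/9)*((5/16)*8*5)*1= 2052913/97344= 21.09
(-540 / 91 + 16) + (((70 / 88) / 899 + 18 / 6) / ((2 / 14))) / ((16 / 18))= 970390667 / 28796768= 33.70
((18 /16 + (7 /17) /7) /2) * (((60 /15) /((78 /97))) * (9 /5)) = 46851 /8840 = 5.30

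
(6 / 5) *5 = 6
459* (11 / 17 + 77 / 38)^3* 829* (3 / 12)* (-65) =-7493913296368785 / 63432032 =-118140836.11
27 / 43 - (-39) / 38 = 2703 / 1634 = 1.65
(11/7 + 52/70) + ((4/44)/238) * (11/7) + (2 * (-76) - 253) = -402.69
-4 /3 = -1.33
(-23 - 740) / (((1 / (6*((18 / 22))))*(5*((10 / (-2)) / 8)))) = 329616 / 275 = 1198.60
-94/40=-47/20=-2.35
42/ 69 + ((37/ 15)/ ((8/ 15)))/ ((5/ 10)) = 907/ 92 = 9.86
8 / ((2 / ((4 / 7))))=16 / 7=2.29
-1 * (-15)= 15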